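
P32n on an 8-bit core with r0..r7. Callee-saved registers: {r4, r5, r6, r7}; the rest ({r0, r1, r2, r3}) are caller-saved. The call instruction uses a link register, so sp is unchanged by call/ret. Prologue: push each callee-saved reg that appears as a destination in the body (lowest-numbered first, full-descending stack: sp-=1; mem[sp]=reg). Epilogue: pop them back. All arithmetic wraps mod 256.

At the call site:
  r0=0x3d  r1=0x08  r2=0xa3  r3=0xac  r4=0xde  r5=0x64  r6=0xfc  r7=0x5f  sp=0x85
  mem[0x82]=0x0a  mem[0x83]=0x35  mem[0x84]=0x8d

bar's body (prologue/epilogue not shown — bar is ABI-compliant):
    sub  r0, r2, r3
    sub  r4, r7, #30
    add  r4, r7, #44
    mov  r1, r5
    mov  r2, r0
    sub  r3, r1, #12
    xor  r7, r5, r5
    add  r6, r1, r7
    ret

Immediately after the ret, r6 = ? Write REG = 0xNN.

REG = 0xfc

prologue: push r4 -> mem[0x84]=0xde, sp=0x84
prologue: push r6 -> mem[0x83]=0xfc, sp=0x83
prologue: push r7 -> mem[0x82]=0x5f, sp=0x82
body[0] sub  r0, r2, r3 -> r0=0xf7
body[1] sub  r4, r7, #30 -> r4=0x41
body[2] add  r4, r7, #44 -> r4=0x8b
body[3] mov  r1, r5 -> r1=0x64
body[4] mov  r2, r0 -> r2=0xf7
body[5] sub  r3, r1, #12 -> r3=0x58
body[6] xor  r7, r5, r5 -> r7=0x00
body[7] add  r6, r1, r7 -> r6=0x64
epilogue: pop r7=0x5f, sp=0x83
epilogue: pop r6=0xfc, sp=0x84
epilogue: pop r4=0xde, sp=0x85
r6 is callee-saved -> restored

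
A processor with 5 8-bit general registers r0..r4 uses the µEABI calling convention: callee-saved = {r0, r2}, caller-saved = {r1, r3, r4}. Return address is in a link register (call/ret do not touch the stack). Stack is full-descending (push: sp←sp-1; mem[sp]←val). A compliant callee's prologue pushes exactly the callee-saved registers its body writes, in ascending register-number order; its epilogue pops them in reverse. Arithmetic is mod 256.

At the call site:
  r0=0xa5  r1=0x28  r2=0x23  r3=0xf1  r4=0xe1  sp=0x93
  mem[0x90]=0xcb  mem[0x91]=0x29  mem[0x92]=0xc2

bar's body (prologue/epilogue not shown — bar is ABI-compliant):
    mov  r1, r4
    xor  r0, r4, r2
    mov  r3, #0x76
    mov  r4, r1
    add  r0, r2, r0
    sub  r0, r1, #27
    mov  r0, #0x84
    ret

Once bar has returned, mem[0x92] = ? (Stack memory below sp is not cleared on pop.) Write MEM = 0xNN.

prologue: push r0 -> mem[0x92]=0xa5, sp=0x92
body[0] mov  r1, r4 -> r1=0xe1
body[1] xor  r0, r4, r2 -> r0=0xc2
body[2] mov  r3, #0x76 -> r3=0x76
body[3] mov  r4, r1 -> r4=0xe1
body[4] add  r0, r2, r0 -> r0=0xe5
body[5] sub  r0, r1, #27 -> r0=0xc6
body[6] mov  r0, #0x84 -> r0=0x84
epilogue: pop r0=0xa5, sp=0x93
prologue pushed ['r0'] at ['0x92']

MEM = 0xa5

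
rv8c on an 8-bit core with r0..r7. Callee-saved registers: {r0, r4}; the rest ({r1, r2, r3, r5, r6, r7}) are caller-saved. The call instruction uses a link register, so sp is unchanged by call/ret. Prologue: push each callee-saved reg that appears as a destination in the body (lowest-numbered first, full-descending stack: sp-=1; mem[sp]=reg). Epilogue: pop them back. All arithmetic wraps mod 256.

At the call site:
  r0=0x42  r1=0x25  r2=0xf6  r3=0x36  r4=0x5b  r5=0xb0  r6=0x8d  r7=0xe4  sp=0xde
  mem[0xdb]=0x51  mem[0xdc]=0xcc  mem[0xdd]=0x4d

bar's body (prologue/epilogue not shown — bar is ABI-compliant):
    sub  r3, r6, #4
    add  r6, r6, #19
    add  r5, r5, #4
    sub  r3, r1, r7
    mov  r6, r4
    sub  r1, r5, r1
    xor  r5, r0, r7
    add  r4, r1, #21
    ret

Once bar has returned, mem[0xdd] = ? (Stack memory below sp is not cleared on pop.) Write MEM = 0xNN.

prologue: push r4 -> mem[0xdd]=0x5b, sp=0xdd
body[0] sub  r3, r6, #4 -> r3=0x89
body[1] add  r6, r6, #19 -> r6=0xa0
body[2] add  r5, r5, #4 -> r5=0xb4
body[3] sub  r3, r1, r7 -> r3=0x41
body[4] mov  r6, r4 -> r6=0x5b
body[5] sub  r1, r5, r1 -> r1=0x8f
body[6] xor  r5, r0, r7 -> r5=0xa6
body[7] add  r4, r1, #21 -> r4=0xa4
epilogue: pop r4=0x5b, sp=0xde
prologue pushed ['r4'] at ['0xdd']

MEM = 0x5b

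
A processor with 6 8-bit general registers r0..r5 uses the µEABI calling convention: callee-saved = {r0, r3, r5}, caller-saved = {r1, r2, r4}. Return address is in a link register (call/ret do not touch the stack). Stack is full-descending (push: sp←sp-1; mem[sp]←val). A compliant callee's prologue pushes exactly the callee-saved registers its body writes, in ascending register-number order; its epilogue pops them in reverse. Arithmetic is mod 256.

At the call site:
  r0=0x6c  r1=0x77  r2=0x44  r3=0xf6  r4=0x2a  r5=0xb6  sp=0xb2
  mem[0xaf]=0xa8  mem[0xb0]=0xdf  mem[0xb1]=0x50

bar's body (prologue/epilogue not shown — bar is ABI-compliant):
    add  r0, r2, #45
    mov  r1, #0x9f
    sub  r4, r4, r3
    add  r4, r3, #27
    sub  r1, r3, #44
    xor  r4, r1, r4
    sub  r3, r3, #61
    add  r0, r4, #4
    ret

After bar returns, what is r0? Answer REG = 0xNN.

REG = 0x6c

prologue: push r0 -> mem[0xb1]=0x6c, sp=0xb1
prologue: push r3 -> mem[0xb0]=0xf6, sp=0xb0
body[0] add  r0, r2, #45 -> r0=0x71
body[1] mov  r1, #0x9f -> r1=0x9f
body[2] sub  r4, r4, r3 -> r4=0x34
body[3] add  r4, r3, #27 -> r4=0x11
body[4] sub  r1, r3, #44 -> r1=0xca
body[5] xor  r4, r1, r4 -> r4=0xdb
body[6] sub  r3, r3, #61 -> r3=0xb9
body[7] add  r0, r4, #4 -> r0=0xdf
epilogue: pop r3=0xf6, sp=0xb1
epilogue: pop r0=0x6c, sp=0xb2
r0 is callee-saved -> restored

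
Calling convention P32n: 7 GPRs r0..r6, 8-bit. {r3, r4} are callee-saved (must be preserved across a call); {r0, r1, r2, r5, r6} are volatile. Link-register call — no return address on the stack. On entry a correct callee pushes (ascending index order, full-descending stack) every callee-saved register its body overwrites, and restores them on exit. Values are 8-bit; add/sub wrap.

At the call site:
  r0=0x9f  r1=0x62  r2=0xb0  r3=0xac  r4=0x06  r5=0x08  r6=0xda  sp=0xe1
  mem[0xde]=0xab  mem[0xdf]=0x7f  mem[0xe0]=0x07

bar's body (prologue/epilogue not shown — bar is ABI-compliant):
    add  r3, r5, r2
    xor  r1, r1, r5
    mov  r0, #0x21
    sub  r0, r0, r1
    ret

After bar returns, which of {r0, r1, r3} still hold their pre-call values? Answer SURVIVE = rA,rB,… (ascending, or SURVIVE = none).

SURVIVE = r3

prologue: push r3 → mem[0xe0]=0xac, sp=0xe0
body[0] add  r3, r5, r2 → r3=0xb8
body[1] xor  r1, r1, r5 → r1=0x6a
body[2] mov  r0, #0x21 → r0=0x21
body[3] sub  r0, r0, r1 → r0=0xb7
epilogue: pop r3=0xac, sp=0xe1
r0: caller-saved, written=True
r1: caller-saved, written=True
r3: callee-saved, written=True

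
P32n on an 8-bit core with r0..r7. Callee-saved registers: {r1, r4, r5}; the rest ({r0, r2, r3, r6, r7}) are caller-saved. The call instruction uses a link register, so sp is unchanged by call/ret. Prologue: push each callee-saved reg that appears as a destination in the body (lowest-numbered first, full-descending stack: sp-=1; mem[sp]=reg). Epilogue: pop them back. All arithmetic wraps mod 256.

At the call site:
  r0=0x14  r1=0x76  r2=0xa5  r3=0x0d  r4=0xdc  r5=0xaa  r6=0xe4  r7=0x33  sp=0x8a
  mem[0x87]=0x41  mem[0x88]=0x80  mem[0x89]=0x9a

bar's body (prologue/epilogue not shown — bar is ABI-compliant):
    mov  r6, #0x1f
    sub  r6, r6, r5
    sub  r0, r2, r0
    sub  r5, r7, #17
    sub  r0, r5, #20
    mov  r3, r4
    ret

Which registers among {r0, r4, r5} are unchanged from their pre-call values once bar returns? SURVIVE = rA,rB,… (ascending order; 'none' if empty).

SURVIVE = r4,r5

prologue: push r5 → mem[0x89]=0xaa, sp=0x89
body[0] mov  r6, #0x1f → r6=0x1f
body[1] sub  r6, r6, r5 → r6=0x75
body[2] sub  r0, r2, r0 → r0=0x91
body[3] sub  r5, r7, #17 → r5=0x22
body[4] sub  r0, r5, #20 → r0=0x0e
body[5] mov  r3, r4 → r3=0xdc
epilogue: pop r5=0xaa, sp=0x8a
r0: caller-saved, written=True
r4: callee-saved, written=False
r5: callee-saved, written=True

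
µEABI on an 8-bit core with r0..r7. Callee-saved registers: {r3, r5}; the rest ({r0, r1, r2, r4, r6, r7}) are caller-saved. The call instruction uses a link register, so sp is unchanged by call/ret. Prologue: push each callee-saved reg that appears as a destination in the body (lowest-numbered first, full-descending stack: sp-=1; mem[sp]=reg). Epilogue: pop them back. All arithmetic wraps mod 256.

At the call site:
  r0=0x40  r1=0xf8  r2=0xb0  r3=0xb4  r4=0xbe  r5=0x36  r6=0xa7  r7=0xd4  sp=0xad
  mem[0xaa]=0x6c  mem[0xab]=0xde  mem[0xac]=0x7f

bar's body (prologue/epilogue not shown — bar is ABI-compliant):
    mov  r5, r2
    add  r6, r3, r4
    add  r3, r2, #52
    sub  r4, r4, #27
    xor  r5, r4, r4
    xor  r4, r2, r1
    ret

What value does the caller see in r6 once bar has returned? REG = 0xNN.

REG = 0x72

prologue: push r3 -> mem[0xac]=0xb4, sp=0xac
prologue: push r5 -> mem[0xab]=0x36, sp=0xab
body[0] mov  r5, r2 -> r5=0xb0
body[1] add  r6, r3, r4 -> r6=0x72
body[2] add  r3, r2, #52 -> r3=0xe4
body[3] sub  r4, r4, #27 -> r4=0xa3
body[4] xor  r5, r4, r4 -> r5=0x00
body[5] xor  r4, r2, r1 -> r4=0x48
epilogue: pop r5=0x36, sp=0xac
epilogue: pop r3=0xb4, sp=0xad
r6 is caller-saved -> body value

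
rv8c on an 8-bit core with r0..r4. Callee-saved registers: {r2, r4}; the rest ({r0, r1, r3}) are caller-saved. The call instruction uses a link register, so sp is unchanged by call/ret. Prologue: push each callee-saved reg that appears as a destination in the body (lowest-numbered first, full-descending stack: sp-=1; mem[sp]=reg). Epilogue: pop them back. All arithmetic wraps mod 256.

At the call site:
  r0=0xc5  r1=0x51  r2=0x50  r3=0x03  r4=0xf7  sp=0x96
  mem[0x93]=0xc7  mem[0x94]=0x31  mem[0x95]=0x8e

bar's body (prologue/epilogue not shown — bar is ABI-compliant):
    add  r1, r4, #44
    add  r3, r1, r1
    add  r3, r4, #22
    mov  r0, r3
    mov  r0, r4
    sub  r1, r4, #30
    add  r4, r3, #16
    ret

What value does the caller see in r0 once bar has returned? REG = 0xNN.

prologue: push r4 → mem[0x95]=0xf7, sp=0x95
body[0] add  r1, r4, #44 → r1=0x23
body[1] add  r3, r1, r1 → r3=0x46
body[2] add  r3, r4, #22 → r3=0x0d
body[3] mov  r0, r3 → r0=0x0d
body[4] mov  r0, r4 → r0=0xf7
body[5] sub  r1, r4, #30 → r1=0xd9
body[6] add  r4, r3, #16 → r4=0x1d
epilogue: pop r4=0xf7, sp=0x96
r0 is caller-saved → body value

REG = 0xf7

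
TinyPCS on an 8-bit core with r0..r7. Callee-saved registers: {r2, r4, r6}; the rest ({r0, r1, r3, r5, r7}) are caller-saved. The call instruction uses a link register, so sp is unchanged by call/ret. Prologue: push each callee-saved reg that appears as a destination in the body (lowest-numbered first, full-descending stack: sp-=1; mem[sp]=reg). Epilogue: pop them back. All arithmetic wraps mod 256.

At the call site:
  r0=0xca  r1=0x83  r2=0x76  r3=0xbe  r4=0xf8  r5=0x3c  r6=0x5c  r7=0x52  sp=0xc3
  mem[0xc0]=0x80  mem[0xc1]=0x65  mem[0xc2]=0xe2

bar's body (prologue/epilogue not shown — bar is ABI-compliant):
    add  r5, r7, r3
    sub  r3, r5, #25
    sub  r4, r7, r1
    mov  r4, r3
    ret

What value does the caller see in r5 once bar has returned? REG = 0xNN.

prologue: push r4 -> mem[0xc2]=0xf8, sp=0xc2
body[0] add  r5, r7, r3 -> r5=0x10
body[1] sub  r3, r5, #25 -> r3=0xf7
body[2] sub  r4, r7, r1 -> r4=0xcf
body[3] mov  r4, r3 -> r4=0xf7
epilogue: pop r4=0xf8, sp=0xc3
r5 is caller-saved -> body value

REG = 0x10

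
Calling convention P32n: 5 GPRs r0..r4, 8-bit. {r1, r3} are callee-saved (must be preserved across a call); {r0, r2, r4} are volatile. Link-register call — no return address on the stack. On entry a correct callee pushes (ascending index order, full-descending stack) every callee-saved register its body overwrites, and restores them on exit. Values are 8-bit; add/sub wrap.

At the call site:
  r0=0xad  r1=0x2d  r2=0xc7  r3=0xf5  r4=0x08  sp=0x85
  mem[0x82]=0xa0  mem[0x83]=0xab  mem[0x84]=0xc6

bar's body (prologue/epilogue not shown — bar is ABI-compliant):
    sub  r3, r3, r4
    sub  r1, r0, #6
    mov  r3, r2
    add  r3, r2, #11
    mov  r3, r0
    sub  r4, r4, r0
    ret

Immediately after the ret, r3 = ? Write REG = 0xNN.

REG = 0xf5

prologue: push r1 → mem[0x84]=0x2d, sp=0x84
prologue: push r3 → mem[0x83]=0xf5, sp=0x83
body[0] sub  r3, r3, r4 → r3=0xed
body[1] sub  r1, r0, #6 → r1=0xa7
body[2] mov  r3, r2 → r3=0xc7
body[3] add  r3, r2, #11 → r3=0xd2
body[4] mov  r3, r0 → r3=0xad
body[5] sub  r4, r4, r0 → r4=0x5b
epilogue: pop r3=0xf5, sp=0x84
epilogue: pop r1=0x2d, sp=0x85
r3 is callee-saved → restored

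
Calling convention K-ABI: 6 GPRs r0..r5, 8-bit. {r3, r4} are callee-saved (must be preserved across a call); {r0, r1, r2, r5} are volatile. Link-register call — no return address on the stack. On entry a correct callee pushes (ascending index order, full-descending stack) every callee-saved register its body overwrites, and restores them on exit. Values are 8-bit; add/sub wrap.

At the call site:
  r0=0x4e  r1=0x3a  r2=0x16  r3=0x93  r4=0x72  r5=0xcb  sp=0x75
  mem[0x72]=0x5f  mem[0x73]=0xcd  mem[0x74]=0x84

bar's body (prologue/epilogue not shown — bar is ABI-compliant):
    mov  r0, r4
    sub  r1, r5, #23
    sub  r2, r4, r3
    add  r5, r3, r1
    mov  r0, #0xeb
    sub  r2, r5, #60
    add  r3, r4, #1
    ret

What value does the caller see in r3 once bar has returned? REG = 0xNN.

prologue: push r3 → mem[0x74]=0x93, sp=0x74
body[0] mov  r0, r4 → r0=0x72
body[1] sub  r1, r5, #23 → r1=0xb4
body[2] sub  r2, r4, r3 → r2=0xdf
body[3] add  r5, r3, r1 → r5=0x47
body[4] mov  r0, #0xeb → r0=0xeb
body[5] sub  r2, r5, #60 → r2=0x0b
body[6] add  r3, r4, #1 → r3=0x73
epilogue: pop r3=0x93, sp=0x75
r3 is callee-saved → restored

REG = 0x93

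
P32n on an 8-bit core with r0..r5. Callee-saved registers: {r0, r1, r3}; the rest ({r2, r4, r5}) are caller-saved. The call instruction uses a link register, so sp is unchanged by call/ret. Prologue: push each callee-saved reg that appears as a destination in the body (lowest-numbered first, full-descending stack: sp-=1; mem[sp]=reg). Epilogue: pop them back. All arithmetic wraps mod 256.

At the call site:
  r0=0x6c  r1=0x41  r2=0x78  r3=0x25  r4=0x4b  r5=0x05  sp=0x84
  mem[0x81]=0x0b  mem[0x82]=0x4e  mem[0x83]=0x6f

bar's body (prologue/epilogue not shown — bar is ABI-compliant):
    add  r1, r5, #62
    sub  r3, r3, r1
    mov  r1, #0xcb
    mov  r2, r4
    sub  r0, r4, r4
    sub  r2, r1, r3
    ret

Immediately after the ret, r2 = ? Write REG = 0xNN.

prologue: push r0 -> mem[0x83]=0x6c, sp=0x83
prologue: push r1 -> mem[0x82]=0x41, sp=0x82
prologue: push r3 -> mem[0x81]=0x25, sp=0x81
body[0] add  r1, r5, #62 -> r1=0x43
body[1] sub  r3, r3, r1 -> r3=0xe2
body[2] mov  r1, #0xcb -> r1=0xcb
body[3] mov  r2, r4 -> r2=0x4b
body[4] sub  r0, r4, r4 -> r0=0x00
body[5] sub  r2, r1, r3 -> r2=0xe9
epilogue: pop r3=0x25, sp=0x82
epilogue: pop r1=0x41, sp=0x83
epilogue: pop r0=0x6c, sp=0x84
r2 is caller-saved -> body value

REG = 0xe9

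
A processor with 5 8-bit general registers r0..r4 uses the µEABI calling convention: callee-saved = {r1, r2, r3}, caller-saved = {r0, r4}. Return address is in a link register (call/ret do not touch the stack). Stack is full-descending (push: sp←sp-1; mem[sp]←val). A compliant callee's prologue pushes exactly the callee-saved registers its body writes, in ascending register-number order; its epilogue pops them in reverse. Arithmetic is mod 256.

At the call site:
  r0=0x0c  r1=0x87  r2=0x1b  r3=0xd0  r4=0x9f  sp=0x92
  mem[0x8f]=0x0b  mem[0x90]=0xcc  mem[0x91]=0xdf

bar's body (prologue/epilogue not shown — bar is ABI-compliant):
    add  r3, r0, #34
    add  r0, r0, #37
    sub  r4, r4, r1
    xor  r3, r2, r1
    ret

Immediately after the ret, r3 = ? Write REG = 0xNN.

REG = 0xd0

prologue: push r3 -> mem[0x91]=0xd0, sp=0x91
body[0] add  r3, r0, #34 -> r3=0x2e
body[1] add  r0, r0, #37 -> r0=0x31
body[2] sub  r4, r4, r1 -> r4=0x18
body[3] xor  r3, r2, r1 -> r3=0x9c
epilogue: pop r3=0xd0, sp=0x92
r3 is callee-saved -> restored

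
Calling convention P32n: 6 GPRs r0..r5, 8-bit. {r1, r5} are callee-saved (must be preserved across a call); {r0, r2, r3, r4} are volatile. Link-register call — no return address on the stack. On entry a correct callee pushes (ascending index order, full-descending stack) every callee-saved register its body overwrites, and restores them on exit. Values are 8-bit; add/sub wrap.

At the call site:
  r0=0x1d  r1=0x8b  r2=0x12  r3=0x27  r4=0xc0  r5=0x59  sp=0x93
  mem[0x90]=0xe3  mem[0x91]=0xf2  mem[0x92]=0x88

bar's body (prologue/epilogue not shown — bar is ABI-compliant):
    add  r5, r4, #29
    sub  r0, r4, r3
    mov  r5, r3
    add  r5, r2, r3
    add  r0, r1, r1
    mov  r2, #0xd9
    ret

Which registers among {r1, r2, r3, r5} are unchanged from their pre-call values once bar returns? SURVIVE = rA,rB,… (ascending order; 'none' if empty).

prologue: push r5 → mem[0x92]=0x59, sp=0x92
body[0] add  r5, r4, #29 → r5=0xdd
body[1] sub  r0, r4, r3 → r0=0x99
body[2] mov  r5, r3 → r5=0x27
body[3] add  r5, r2, r3 → r5=0x39
body[4] add  r0, r1, r1 → r0=0x16
body[5] mov  r2, #0xd9 → r2=0xd9
epilogue: pop r5=0x59, sp=0x93
r1: callee-saved, written=False
r2: caller-saved, written=True
r3: caller-saved, written=False
r5: callee-saved, written=True

SURVIVE = r1,r3,r5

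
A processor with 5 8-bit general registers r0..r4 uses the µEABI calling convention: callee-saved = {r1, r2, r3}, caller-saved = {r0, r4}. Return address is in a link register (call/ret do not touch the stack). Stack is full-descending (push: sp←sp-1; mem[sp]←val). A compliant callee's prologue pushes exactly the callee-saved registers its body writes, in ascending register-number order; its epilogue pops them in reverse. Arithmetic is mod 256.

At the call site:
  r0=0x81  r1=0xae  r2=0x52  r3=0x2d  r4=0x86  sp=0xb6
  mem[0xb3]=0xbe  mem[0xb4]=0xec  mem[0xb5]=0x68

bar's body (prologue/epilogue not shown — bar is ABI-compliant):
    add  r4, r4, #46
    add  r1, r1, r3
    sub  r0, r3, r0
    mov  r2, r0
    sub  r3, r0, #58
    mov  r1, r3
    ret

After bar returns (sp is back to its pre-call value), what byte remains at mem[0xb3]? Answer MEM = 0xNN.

MEM = 0x2d

prologue: push r1 → mem[0xb5]=0xae, sp=0xb5
prologue: push r2 → mem[0xb4]=0x52, sp=0xb4
prologue: push r3 → mem[0xb3]=0x2d, sp=0xb3
body[0] add  r4, r4, #46 → r4=0xb4
body[1] add  r1, r1, r3 → r1=0xdb
body[2] sub  r0, r3, r0 → r0=0xac
body[3] mov  r2, r0 → r2=0xac
body[4] sub  r3, r0, #58 → r3=0x72
body[5] mov  r1, r3 → r1=0x72
epilogue: pop r3=0x2d, sp=0xb4
epilogue: pop r2=0x52, sp=0xb5
epilogue: pop r1=0xae, sp=0xb6
prologue pushed ['r1', 'r2', 'r3'] at ['0xb5', '0xb4', '0xb3']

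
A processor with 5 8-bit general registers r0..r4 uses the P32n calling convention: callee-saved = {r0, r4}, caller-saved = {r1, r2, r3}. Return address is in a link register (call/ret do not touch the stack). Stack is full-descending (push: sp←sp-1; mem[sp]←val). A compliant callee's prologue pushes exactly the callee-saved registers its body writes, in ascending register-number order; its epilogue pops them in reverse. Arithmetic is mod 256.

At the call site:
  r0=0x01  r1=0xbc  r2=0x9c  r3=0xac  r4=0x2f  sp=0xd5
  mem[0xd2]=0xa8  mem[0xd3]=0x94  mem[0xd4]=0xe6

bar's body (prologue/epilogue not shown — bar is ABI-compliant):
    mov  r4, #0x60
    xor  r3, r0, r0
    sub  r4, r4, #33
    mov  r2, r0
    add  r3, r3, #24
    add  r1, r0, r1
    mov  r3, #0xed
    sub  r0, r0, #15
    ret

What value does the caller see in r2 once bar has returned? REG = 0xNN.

REG = 0x01

prologue: push r0 → mem[0xd4]=0x01, sp=0xd4
prologue: push r4 → mem[0xd3]=0x2f, sp=0xd3
body[0] mov  r4, #0x60 → r4=0x60
body[1] xor  r3, r0, r0 → r3=0x00
body[2] sub  r4, r4, #33 → r4=0x3f
body[3] mov  r2, r0 → r2=0x01
body[4] add  r3, r3, #24 → r3=0x18
body[5] add  r1, r0, r1 → r1=0xbd
body[6] mov  r3, #0xed → r3=0xed
body[7] sub  r0, r0, #15 → r0=0xf2
epilogue: pop r4=0x2f, sp=0xd4
epilogue: pop r0=0x01, sp=0xd5
r2 is caller-saved → body value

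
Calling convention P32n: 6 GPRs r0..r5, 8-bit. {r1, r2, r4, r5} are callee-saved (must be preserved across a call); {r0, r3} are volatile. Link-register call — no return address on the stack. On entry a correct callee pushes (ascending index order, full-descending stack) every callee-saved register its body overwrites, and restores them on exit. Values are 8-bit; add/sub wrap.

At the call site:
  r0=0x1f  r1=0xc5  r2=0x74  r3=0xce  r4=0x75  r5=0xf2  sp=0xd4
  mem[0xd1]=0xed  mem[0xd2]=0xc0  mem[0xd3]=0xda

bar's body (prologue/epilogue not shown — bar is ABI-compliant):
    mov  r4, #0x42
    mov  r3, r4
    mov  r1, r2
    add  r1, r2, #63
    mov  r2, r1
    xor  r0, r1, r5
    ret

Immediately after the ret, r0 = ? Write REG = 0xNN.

REG = 0x41

prologue: push r1 -> mem[0xd3]=0xc5, sp=0xd3
prologue: push r2 -> mem[0xd2]=0x74, sp=0xd2
prologue: push r4 -> mem[0xd1]=0x75, sp=0xd1
body[0] mov  r4, #0x42 -> r4=0x42
body[1] mov  r3, r4 -> r3=0x42
body[2] mov  r1, r2 -> r1=0x74
body[3] add  r1, r2, #63 -> r1=0xb3
body[4] mov  r2, r1 -> r2=0xb3
body[5] xor  r0, r1, r5 -> r0=0x41
epilogue: pop r4=0x75, sp=0xd2
epilogue: pop r2=0x74, sp=0xd3
epilogue: pop r1=0xc5, sp=0xd4
r0 is caller-saved -> body value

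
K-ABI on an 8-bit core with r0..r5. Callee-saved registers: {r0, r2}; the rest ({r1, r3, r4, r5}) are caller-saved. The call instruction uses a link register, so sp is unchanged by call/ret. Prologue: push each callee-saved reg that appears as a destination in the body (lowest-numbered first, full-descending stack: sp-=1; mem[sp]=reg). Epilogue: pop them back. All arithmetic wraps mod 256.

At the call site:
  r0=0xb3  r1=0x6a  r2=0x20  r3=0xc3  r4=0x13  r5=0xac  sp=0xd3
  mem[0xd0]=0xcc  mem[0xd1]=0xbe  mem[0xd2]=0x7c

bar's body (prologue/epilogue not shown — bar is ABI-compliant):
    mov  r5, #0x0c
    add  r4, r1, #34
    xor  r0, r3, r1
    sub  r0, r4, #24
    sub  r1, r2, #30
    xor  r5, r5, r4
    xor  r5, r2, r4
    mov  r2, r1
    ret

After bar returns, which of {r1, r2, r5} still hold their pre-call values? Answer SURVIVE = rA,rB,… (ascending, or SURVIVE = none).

SURVIVE = r2,r5

prologue: push r0 → mem[0xd2]=0xb3, sp=0xd2
prologue: push r2 → mem[0xd1]=0x20, sp=0xd1
body[0] mov  r5, #0x0c → r5=0x0c
body[1] add  r4, r1, #34 → r4=0x8c
body[2] xor  r0, r3, r1 → r0=0xa9
body[3] sub  r0, r4, #24 → r0=0x74
body[4] sub  r1, r2, #30 → r1=0x02
body[5] xor  r5, r5, r4 → r5=0x80
body[6] xor  r5, r2, r4 → r5=0xac
body[7] mov  r2, r1 → r2=0x02
epilogue: pop r2=0x20, sp=0xd2
epilogue: pop r0=0xb3, sp=0xd3
r1: caller-saved, written=True
r2: callee-saved, written=True
r5: caller-saved, written=True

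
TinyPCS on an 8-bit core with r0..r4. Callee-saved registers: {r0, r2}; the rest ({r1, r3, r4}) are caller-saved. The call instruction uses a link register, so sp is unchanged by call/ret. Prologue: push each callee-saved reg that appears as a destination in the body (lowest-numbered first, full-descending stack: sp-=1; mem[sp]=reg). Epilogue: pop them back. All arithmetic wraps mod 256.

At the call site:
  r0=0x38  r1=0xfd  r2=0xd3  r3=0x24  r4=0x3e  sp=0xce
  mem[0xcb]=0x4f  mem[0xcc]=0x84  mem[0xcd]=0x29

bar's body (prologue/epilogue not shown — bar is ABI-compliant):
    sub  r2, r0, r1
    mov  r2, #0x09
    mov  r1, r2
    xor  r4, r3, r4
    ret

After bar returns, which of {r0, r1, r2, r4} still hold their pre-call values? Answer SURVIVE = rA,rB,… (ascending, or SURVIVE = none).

prologue: push r2 -> mem[0xcd]=0xd3, sp=0xcd
body[0] sub  r2, r0, r1 -> r2=0x3b
body[1] mov  r2, #0x09 -> r2=0x09
body[2] mov  r1, r2 -> r1=0x09
body[3] xor  r4, r3, r4 -> r4=0x1a
epilogue: pop r2=0xd3, sp=0xce
r0: callee-saved, written=False
r1: caller-saved, written=True
r2: callee-saved, written=True
r4: caller-saved, written=True

SURVIVE = r0,r2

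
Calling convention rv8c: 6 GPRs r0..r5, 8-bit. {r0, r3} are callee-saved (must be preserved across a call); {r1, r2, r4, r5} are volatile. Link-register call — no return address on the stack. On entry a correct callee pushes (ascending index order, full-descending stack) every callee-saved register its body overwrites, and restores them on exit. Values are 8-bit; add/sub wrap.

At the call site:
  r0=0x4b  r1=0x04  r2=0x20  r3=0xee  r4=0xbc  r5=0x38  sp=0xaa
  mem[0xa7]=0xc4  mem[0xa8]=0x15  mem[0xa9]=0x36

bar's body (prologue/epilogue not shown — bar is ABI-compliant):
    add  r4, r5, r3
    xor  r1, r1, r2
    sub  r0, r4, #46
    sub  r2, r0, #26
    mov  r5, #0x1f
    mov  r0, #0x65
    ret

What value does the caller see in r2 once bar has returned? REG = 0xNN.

prologue: push r0 -> mem[0xa9]=0x4b, sp=0xa9
body[0] add  r4, r5, r3 -> r4=0x26
body[1] xor  r1, r1, r2 -> r1=0x24
body[2] sub  r0, r4, #46 -> r0=0xf8
body[3] sub  r2, r0, #26 -> r2=0xde
body[4] mov  r5, #0x1f -> r5=0x1f
body[5] mov  r0, #0x65 -> r0=0x65
epilogue: pop r0=0x4b, sp=0xaa
r2 is caller-saved -> body value

REG = 0xde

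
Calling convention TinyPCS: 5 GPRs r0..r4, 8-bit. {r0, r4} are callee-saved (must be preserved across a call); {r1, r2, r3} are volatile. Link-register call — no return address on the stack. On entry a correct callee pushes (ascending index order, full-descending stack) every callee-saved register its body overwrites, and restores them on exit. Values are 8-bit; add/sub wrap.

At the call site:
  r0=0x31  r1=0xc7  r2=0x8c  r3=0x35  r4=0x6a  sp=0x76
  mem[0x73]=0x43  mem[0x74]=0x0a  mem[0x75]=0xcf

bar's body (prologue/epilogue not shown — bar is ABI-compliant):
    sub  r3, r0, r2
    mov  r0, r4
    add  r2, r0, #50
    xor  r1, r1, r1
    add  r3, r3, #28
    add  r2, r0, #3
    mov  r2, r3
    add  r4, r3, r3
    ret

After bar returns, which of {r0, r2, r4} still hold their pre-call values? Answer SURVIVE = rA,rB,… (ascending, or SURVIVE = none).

SURVIVE = r0,r4

prologue: push r0 → mem[0x75]=0x31, sp=0x75
prologue: push r4 → mem[0x74]=0x6a, sp=0x74
body[0] sub  r3, r0, r2 → r3=0xa5
body[1] mov  r0, r4 → r0=0x6a
body[2] add  r2, r0, #50 → r2=0x9c
body[3] xor  r1, r1, r1 → r1=0x00
body[4] add  r3, r3, #28 → r3=0xc1
body[5] add  r2, r0, #3 → r2=0x6d
body[6] mov  r2, r3 → r2=0xc1
body[7] add  r4, r3, r3 → r4=0x82
epilogue: pop r4=0x6a, sp=0x75
epilogue: pop r0=0x31, sp=0x76
r0: callee-saved, written=True
r2: caller-saved, written=True
r4: callee-saved, written=True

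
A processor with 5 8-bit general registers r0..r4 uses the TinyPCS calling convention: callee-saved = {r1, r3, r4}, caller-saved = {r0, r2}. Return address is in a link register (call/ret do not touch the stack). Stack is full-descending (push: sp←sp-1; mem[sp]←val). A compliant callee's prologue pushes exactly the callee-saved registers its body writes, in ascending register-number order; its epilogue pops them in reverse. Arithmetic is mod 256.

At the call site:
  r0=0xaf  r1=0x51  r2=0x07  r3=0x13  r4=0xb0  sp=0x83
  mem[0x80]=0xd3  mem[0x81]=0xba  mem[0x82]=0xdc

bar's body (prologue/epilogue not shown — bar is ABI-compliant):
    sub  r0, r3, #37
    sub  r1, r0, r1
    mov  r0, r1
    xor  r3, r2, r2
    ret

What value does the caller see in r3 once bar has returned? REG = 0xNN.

prologue: push r1 -> mem[0x82]=0x51, sp=0x82
prologue: push r3 -> mem[0x81]=0x13, sp=0x81
body[0] sub  r0, r3, #37 -> r0=0xee
body[1] sub  r1, r0, r1 -> r1=0x9d
body[2] mov  r0, r1 -> r0=0x9d
body[3] xor  r3, r2, r2 -> r3=0x00
epilogue: pop r3=0x13, sp=0x82
epilogue: pop r1=0x51, sp=0x83
r3 is callee-saved -> restored

REG = 0x13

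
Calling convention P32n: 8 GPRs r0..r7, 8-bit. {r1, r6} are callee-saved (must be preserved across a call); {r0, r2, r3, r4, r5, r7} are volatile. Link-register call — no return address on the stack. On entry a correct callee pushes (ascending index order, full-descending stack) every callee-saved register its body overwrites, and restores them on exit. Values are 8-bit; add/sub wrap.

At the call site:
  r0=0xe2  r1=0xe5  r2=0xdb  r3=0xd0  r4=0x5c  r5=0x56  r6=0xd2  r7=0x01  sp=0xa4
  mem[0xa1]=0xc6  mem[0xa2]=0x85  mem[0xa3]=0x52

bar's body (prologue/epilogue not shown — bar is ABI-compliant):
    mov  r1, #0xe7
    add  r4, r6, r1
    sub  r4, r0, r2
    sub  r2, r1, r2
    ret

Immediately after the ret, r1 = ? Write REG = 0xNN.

prologue: push r1 → mem[0xa3]=0xe5, sp=0xa3
body[0] mov  r1, #0xe7 → r1=0xe7
body[1] add  r4, r6, r1 → r4=0xb9
body[2] sub  r4, r0, r2 → r4=0x07
body[3] sub  r2, r1, r2 → r2=0x0c
epilogue: pop r1=0xe5, sp=0xa4
r1 is callee-saved → restored

REG = 0xe5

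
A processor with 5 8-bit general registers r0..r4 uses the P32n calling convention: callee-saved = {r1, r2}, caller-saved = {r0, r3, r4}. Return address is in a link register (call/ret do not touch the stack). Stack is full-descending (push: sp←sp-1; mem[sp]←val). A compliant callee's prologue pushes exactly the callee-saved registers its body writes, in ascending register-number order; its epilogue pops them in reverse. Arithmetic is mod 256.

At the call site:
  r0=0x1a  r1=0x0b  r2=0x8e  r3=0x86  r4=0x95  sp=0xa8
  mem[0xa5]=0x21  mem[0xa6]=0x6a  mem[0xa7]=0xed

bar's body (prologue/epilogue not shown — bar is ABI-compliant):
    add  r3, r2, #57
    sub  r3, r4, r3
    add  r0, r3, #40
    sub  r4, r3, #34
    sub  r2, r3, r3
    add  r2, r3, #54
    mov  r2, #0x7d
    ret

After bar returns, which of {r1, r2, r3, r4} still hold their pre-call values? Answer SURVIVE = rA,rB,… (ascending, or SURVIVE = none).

SURVIVE = r1,r2

prologue: push r2 -> mem[0xa7]=0x8e, sp=0xa7
body[0] add  r3, r2, #57 -> r3=0xc7
body[1] sub  r3, r4, r3 -> r3=0xce
body[2] add  r0, r3, #40 -> r0=0xf6
body[3] sub  r4, r3, #34 -> r4=0xac
body[4] sub  r2, r3, r3 -> r2=0x00
body[5] add  r2, r3, #54 -> r2=0x04
body[6] mov  r2, #0x7d -> r2=0x7d
epilogue: pop r2=0x8e, sp=0xa8
r1: callee-saved, written=False
r2: callee-saved, written=True
r3: caller-saved, written=True
r4: caller-saved, written=True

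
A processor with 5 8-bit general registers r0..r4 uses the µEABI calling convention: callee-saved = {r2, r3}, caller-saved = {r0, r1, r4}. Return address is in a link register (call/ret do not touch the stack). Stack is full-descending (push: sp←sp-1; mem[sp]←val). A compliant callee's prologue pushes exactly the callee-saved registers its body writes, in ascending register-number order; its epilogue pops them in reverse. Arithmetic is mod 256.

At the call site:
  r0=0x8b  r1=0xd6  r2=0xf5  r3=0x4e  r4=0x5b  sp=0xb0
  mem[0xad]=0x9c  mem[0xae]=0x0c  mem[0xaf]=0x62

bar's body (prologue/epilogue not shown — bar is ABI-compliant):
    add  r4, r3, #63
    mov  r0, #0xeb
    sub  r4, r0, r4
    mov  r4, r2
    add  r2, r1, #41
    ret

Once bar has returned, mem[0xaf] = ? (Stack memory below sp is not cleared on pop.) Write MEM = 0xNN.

MEM = 0xf5

prologue: push r2 → mem[0xaf]=0xf5, sp=0xaf
body[0] add  r4, r3, #63 → r4=0x8d
body[1] mov  r0, #0xeb → r0=0xeb
body[2] sub  r4, r0, r4 → r4=0x5e
body[3] mov  r4, r2 → r4=0xf5
body[4] add  r2, r1, #41 → r2=0xff
epilogue: pop r2=0xf5, sp=0xb0
prologue pushed ['r2'] at ['0xaf']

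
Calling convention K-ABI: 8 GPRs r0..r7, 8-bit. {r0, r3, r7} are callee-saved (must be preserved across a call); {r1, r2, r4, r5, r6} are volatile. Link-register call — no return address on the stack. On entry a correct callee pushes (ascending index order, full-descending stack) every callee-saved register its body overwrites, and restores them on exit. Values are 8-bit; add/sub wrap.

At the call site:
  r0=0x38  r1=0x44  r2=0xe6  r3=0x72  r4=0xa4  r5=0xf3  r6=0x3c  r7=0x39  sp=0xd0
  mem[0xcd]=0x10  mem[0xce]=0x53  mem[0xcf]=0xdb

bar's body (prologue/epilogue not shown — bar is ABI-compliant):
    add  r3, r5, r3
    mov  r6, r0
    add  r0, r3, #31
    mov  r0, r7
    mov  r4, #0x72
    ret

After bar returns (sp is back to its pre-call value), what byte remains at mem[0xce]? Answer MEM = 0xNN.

MEM = 0x72

prologue: push r0 -> mem[0xcf]=0x38, sp=0xcf
prologue: push r3 -> mem[0xce]=0x72, sp=0xce
body[0] add  r3, r5, r3 -> r3=0x65
body[1] mov  r6, r0 -> r6=0x38
body[2] add  r0, r3, #31 -> r0=0x84
body[3] mov  r0, r7 -> r0=0x39
body[4] mov  r4, #0x72 -> r4=0x72
epilogue: pop r3=0x72, sp=0xcf
epilogue: pop r0=0x38, sp=0xd0
prologue pushed ['r0', 'r3'] at ['0xcf', '0xce']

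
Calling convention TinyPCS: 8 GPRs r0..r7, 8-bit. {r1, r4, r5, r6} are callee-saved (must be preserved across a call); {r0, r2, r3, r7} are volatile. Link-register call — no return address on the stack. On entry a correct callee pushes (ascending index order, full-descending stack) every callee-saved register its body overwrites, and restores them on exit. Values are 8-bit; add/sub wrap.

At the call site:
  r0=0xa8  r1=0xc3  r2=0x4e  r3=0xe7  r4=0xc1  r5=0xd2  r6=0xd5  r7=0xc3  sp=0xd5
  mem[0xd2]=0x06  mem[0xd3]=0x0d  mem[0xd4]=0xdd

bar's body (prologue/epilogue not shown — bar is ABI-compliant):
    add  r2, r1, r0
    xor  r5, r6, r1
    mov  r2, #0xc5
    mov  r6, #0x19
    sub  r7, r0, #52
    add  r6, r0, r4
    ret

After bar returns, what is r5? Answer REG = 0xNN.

prologue: push r5 → mem[0xd4]=0xd2, sp=0xd4
prologue: push r6 → mem[0xd3]=0xd5, sp=0xd3
body[0] add  r2, r1, r0 → r2=0x6b
body[1] xor  r5, r6, r1 → r5=0x16
body[2] mov  r2, #0xc5 → r2=0xc5
body[3] mov  r6, #0x19 → r6=0x19
body[4] sub  r7, r0, #52 → r7=0x74
body[5] add  r6, r0, r4 → r6=0x69
epilogue: pop r6=0xd5, sp=0xd4
epilogue: pop r5=0xd2, sp=0xd5
r5 is callee-saved → restored

REG = 0xd2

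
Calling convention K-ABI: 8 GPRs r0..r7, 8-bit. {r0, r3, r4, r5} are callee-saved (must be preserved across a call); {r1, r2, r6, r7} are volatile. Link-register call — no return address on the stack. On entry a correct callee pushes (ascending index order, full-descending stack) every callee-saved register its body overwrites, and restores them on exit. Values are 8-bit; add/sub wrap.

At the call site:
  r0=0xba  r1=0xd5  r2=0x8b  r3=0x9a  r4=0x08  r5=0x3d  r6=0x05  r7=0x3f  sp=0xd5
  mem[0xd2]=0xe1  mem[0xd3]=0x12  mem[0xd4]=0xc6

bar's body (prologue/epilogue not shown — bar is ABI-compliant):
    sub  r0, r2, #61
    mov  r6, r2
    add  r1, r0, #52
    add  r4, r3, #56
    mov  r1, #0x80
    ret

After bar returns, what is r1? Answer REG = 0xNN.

prologue: push r0 -> mem[0xd4]=0xba, sp=0xd4
prologue: push r4 -> mem[0xd3]=0x08, sp=0xd3
body[0] sub  r0, r2, #61 -> r0=0x4e
body[1] mov  r6, r2 -> r6=0x8b
body[2] add  r1, r0, #52 -> r1=0x82
body[3] add  r4, r3, #56 -> r4=0xd2
body[4] mov  r1, #0x80 -> r1=0x80
epilogue: pop r4=0x08, sp=0xd4
epilogue: pop r0=0xba, sp=0xd5
r1 is caller-saved -> body value

REG = 0x80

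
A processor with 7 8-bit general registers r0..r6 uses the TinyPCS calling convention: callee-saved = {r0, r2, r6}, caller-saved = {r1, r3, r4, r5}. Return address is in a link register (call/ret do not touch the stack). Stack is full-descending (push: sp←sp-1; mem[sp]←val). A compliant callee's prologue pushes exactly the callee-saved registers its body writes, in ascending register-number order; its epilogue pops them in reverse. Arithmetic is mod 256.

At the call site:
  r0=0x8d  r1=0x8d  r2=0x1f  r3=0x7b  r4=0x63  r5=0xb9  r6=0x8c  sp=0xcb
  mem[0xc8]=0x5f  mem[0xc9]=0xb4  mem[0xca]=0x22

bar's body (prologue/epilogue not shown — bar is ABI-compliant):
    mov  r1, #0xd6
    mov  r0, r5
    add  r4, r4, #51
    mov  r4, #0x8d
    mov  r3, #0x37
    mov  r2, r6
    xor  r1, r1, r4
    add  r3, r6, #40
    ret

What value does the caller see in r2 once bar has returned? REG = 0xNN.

prologue: push r0 → mem[0xca]=0x8d, sp=0xca
prologue: push r2 → mem[0xc9]=0x1f, sp=0xc9
body[0] mov  r1, #0xd6 → r1=0xd6
body[1] mov  r0, r5 → r0=0xb9
body[2] add  r4, r4, #51 → r4=0x96
body[3] mov  r4, #0x8d → r4=0x8d
body[4] mov  r3, #0x37 → r3=0x37
body[5] mov  r2, r6 → r2=0x8c
body[6] xor  r1, r1, r4 → r1=0x5b
body[7] add  r3, r6, #40 → r3=0xb4
epilogue: pop r2=0x1f, sp=0xca
epilogue: pop r0=0x8d, sp=0xcb
r2 is callee-saved → restored

REG = 0x1f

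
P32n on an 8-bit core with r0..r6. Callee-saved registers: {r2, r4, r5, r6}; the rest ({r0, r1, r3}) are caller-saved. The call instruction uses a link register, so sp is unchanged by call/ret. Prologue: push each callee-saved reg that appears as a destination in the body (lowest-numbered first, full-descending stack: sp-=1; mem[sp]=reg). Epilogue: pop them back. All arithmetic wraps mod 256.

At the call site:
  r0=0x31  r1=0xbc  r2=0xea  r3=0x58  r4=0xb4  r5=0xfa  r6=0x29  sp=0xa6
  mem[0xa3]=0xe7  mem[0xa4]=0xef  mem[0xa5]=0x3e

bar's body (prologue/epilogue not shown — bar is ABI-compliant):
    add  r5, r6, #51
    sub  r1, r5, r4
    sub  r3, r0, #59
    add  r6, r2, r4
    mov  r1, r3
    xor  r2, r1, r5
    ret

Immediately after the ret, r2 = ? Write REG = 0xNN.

REG = 0xea

prologue: push r2 → mem[0xa5]=0xea, sp=0xa5
prologue: push r5 → mem[0xa4]=0xfa, sp=0xa4
prologue: push r6 → mem[0xa3]=0x29, sp=0xa3
body[0] add  r5, r6, #51 → r5=0x5c
body[1] sub  r1, r5, r4 → r1=0xa8
body[2] sub  r3, r0, #59 → r3=0xf6
body[3] add  r6, r2, r4 → r6=0x9e
body[4] mov  r1, r3 → r1=0xf6
body[5] xor  r2, r1, r5 → r2=0xaa
epilogue: pop r6=0x29, sp=0xa4
epilogue: pop r5=0xfa, sp=0xa5
epilogue: pop r2=0xea, sp=0xa6
r2 is callee-saved → restored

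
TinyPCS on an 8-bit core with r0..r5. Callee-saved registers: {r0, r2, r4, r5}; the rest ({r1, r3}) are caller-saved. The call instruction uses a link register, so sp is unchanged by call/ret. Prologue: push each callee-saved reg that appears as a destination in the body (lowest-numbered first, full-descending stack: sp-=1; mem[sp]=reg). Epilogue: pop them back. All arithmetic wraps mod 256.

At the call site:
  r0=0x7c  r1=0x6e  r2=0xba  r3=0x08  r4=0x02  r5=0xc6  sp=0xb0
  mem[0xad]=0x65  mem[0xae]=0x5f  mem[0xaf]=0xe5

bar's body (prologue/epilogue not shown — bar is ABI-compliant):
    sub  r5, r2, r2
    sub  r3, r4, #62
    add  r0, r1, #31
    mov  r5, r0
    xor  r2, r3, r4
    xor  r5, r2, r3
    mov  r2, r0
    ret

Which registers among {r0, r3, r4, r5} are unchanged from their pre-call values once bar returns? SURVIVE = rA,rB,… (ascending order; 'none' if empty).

prologue: push r0 → mem[0xaf]=0x7c, sp=0xaf
prologue: push r2 → mem[0xae]=0xba, sp=0xae
prologue: push r5 → mem[0xad]=0xc6, sp=0xad
body[0] sub  r5, r2, r2 → r5=0x00
body[1] sub  r3, r4, #62 → r3=0xc4
body[2] add  r0, r1, #31 → r0=0x8d
body[3] mov  r5, r0 → r5=0x8d
body[4] xor  r2, r3, r4 → r2=0xc6
body[5] xor  r5, r2, r3 → r5=0x02
body[6] mov  r2, r0 → r2=0x8d
epilogue: pop r5=0xc6, sp=0xae
epilogue: pop r2=0xba, sp=0xaf
epilogue: pop r0=0x7c, sp=0xb0
r0: callee-saved, written=True
r3: caller-saved, written=True
r4: callee-saved, written=False
r5: callee-saved, written=True

SURVIVE = r0,r4,r5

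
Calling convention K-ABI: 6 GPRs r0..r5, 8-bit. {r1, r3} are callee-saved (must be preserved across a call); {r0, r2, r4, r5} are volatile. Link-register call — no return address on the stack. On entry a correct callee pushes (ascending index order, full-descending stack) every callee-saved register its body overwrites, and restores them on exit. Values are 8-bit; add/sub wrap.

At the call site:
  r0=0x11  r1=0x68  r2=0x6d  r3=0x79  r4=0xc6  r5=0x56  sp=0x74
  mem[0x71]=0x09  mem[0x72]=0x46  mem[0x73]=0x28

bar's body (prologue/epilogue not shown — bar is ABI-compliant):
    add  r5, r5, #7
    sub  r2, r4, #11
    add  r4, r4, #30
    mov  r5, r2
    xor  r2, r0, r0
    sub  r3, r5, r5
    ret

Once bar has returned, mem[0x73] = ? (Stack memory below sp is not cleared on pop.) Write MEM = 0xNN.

prologue: push r3 → mem[0x73]=0x79, sp=0x73
body[0] add  r5, r5, #7 → r5=0x5d
body[1] sub  r2, r4, #11 → r2=0xbb
body[2] add  r4, r4, #30 → r4=0xe4
body[3] mov  r5, r2 → r5=0xbb
body[4] xor  r2, r0, r0 → r2=0x00
body[5] sub  r3, r5, r5 → r3=0x00
epilogue: pop r3=0x79, sp=0x74
prologue pushed ['r3'] at ['0x73']

MEM = 0x79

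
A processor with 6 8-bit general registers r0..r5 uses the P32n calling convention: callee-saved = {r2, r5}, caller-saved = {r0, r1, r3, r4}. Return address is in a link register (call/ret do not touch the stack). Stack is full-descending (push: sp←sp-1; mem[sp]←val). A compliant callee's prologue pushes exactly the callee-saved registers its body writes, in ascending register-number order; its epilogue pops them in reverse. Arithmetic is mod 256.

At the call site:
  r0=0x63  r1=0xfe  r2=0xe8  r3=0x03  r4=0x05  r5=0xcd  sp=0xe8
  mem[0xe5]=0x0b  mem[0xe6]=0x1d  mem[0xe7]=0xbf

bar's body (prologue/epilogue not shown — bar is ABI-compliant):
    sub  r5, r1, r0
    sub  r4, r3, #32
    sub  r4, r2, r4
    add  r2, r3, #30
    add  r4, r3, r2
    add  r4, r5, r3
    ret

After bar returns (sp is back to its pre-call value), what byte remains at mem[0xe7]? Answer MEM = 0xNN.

prologue: push r2 → mem[0xe7]=0xe8, sp=0xe7
prologue: push r5 → mem[0xe6]=0xcd, sp=0xe6
body[0] sub  r5, r1, r0 → r5=0x9b
body[1] sub  r4, r3, #32 → r4=0xe3
body[2] sub  r4, r2, r4 → r4=0x05
body[3] add  r2, r3, #30 → r2=0x21
body[4] add  r4, r3, r2 → r4=0x24
body[5] add  r4, r5, r3 → r4=0x9e
epilogue: pop r5=0xcd, sp=0xe7
epilogue: pop r2=0xe8, sp=0xe8
prologue pushed ['r2', 'r5'] at ['0xe7', '0xe6']

MEM = 0xe8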